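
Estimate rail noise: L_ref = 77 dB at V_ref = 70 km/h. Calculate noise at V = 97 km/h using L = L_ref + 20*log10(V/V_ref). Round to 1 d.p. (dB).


V/V_ref = 97 / 70 = 1.385714
log10(1.385714) = 0.141674
20 * 0.141674 = 2.8335
L = 77 + 2.8335 = 79.8 dB

79.8


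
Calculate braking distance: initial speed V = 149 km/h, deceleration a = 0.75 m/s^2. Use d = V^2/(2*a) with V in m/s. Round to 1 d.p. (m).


Convert speed: V = 149 / 3.6 = 41.3889 m/s
V^2 = 1713.0401
d = 1713.0401 / (2 * 0.75)
d = 1713.0401 / 1.5
d = 1142.0 m

1142.0


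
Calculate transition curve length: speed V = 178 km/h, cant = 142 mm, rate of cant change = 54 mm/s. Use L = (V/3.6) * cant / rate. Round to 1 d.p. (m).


Convert speed: V = 178 / 3.6 = 49.4444 m/s
L = 49.4444 * 142 / 54
L = 7021.1111 / 54
L = 130.0 m

130.0


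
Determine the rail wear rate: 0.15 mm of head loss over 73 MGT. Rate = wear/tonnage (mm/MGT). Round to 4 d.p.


Wear rate = total wear / cumulative tonnage
Rate = 0.15 / 73
Rate = 0.0021 mm/MGT

0.0021


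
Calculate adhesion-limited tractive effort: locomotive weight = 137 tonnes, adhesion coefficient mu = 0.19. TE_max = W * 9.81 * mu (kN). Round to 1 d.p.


TE_max = W * g * mu
TE_max = 137 * 9.81 * 0.19
TE_max = 1343.97 * 0.19
TE_max = 255.4 kN

255.4


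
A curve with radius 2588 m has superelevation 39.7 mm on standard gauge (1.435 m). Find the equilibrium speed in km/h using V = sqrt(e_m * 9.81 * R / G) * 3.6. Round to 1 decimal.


Convert cant: e = 39.7 mm = 0.0397 m
V_ms = sqrt(0.0397 * 9.81 * 2588 / 1.435)
V_ms = sqrt(702.379593) = 26.5024 m/s
V = 26.5024 * 3.6 = 95.4 km/h

95.4


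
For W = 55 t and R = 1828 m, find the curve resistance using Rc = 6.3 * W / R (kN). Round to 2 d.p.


Rc = 6.3 * W / R
Rc = 6.3 * 55 / 1828
Rc = 346.5 / 1828
Rc = 0.19 kN

0.19


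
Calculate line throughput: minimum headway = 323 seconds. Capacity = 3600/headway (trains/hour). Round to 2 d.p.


Capacity = 3600 / headway
Capacity = 3600 / 323
Capacity = 11.15 trains/hour

11.15


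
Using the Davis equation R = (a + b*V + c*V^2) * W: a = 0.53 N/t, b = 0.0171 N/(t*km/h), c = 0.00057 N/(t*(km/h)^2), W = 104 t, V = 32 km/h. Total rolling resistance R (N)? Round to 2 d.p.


b*V = 0.0171 * 32 = 0.5472
c*V^2 = 0.00057 * 1024 = 0.58368
R_per_t = 0.53 + 0.5472 + 0.58368 = 1.66088 N/t
R_total = 1.66088 * 104 = 172.73 N

172.73


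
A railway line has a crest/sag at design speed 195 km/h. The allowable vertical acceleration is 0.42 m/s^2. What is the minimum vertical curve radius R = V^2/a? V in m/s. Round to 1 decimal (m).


Convert speed: V = 195 / 3.6 = 54.1667 m/s
V^2 = 2934.0278 m^2/s^2
R_v = 2934.0278 / 0.42
R_v = 6985.8 m

6985.8


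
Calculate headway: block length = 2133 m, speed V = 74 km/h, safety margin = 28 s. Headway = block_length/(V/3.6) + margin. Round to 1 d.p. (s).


V = 74 / 3.6 = 20.5556 m/s
Block traversal time = 2133 / 20.5556 = 103.7676 s
Headway = 103.7676 + 28
Headway = 131.8 s

131.8


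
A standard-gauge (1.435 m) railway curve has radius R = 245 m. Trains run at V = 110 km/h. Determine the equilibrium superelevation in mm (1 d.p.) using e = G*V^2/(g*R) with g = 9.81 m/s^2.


Convert speed: V = 110 / 3.6 = 30.5556 m/s
Apply formula: e = 1.435 * 30.5556^2 / (9.81 * 245)
e = 1.435 * 933.642 / 2403.45
e = 0.557439 m = 557.4 mm

557.4


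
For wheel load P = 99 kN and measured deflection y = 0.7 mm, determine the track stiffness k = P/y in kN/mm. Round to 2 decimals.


Track stiffness k = P / y
k = 99 / 0.7
k = 141.43 kN/mm

141.43


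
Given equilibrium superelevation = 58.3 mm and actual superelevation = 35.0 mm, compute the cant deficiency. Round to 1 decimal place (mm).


Cant deficiency = equilibrium cant - actual cant
CD = 58.3 - 35.0
CD = 23.3 mm

23.3


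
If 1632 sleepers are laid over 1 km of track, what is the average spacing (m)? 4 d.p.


Spacing = 1000 m / number of sleepers
Spacing = 1000 / 1632
Spacing = 0.6127 m

0.6127


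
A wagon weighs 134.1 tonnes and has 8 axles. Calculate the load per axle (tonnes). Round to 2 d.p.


Load per axle = total weight / number of axles
Load = 134.1 / 8
Load = 16.76 tonnes

16.76


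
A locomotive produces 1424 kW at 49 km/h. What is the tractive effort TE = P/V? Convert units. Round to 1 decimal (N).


Convert: P = 1424 kW = 1424000 W
V = 49 / 3.6 = 13.6111 m/s
TE = 1424000 / 13.6111
TE = 104620.4 N

104620.4


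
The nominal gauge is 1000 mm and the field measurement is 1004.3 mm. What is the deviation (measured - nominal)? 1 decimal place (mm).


Deviation = measured - nominal
Deviation = 1004.3 - 1000
Deviation = 4.3 mm

4.3


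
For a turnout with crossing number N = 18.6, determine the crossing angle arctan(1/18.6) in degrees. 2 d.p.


1/N = 1/18.6 = 0.053763
angle = arctan(0.053763) = 0.053712 rad
angle = 0.053712 * 180/pi = 3.08 degrees

3.08


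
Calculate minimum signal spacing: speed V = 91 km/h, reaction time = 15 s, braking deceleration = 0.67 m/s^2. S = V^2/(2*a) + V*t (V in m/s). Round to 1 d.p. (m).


V = 91 / 3.6 = 25.2778 m/s
Braking distance = 25.2778^2 / (2*0.67) = 476.8403 m
Sighting distance = 25.2778 * 15 = 379.1667 m
S = 476.8403 + 379.1667 = 856.0 m

856.0


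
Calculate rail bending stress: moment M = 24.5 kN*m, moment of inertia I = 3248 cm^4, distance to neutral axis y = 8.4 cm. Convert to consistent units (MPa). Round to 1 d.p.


Convert units:
M = 24.5 kN*m = 24500000 N*mm
y = 8.4 cm = 84 mm
I = 3248 cm^4 = 32480000 mm^4
sigma = 24500000 * 84 / 32480000
sigma = 63.4 MPa

63.4


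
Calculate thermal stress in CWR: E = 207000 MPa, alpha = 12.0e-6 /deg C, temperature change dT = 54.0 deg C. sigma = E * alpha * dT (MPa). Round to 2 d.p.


sigma = E * alpha * dT
sigma = 207000 * 12.0e-6 * 54.0
sigma = 2.484 * 54.0
sigma = 134.14 MPa

134.14


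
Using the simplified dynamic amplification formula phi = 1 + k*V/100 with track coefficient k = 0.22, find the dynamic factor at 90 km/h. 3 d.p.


phi = 1 + k * V / 100
phi = 1 + 0.22 * 90 / 100
phi = 1 + 0.198
phi = 1.198

1.198


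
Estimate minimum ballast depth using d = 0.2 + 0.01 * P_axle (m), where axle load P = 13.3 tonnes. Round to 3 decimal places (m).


d = 0.2 + 0.01 * 13.3
d = 0.2 + 0.133
d = 0.333 m

0.333


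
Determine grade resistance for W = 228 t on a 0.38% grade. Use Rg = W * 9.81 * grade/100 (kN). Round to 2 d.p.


Rg = W * 9.81 * grade / 100
Rg = 228 * 9.81 * 0.38 / 100
Rg = 2236.68 * 0.0038
Rg = 8.50 kN

8.50


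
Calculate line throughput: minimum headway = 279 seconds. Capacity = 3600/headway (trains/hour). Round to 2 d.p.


Capacity = 3600 / headway
Capacity = 3600 / 279
Capacity = 12.90 trains/hour

12.90


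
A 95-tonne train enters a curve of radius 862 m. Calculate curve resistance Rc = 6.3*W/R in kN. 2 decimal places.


Rc = 6.3 * W / R
Rc = 6.3 * 95 / 862
Rc = 598.5 / 862
Rc = 0.69 kN

0.69


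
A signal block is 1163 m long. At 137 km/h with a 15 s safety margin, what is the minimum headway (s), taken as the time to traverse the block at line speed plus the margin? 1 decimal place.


V = 137 / 3.6 = 38.0556 m/s
Block traversal time = 1163 / 38.0556 = 30.5606 s
Headway = 30.5606 + 15
Headway = 45.6 s

45.6


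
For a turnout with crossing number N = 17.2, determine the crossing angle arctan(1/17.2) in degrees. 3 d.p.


1/N = 1/17.2 = 0.05814
angle = arctan(0.05814) = 0.058074 rad
angle = 0.058074 * 180/pi = 3.327 degrees

3.327


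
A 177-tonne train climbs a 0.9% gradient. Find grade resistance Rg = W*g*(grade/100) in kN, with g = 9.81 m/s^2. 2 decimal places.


Rg = W * 9.81 * grade / 100
Rg = 177 * 9.81 * 0.9 / 100
Rg = 1736.37 * 0.009
Rg = 15.63 kN

15.63


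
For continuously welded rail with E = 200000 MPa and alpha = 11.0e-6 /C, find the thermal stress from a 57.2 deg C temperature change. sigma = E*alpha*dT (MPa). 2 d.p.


sigma = E * alpha * dT
sigma = 200000 * 11.0e-6 * 57.2
sigma = 2.2 * 57.2
sigma = 125.84 MPa

125.84


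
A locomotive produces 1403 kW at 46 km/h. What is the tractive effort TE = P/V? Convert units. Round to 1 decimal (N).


Convert: P = 1403 kW = 1403000 W
V = 46 / 3.6 = 12.7778 m/s
TE = 1403000 / 12.7778
TE = 109800.0 N

109800.0


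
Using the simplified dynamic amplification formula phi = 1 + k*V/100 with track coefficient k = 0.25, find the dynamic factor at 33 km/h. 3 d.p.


phi = 1 + k * V / 100
phi = 1 + 0.25 * 33 / 100
phi = 1 + 0.0825
phi = 1.083

1.083


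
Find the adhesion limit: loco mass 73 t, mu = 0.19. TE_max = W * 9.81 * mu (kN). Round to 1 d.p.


TE_max = W * g * mu
TE_max = 73 * 9.81 * 0.19
TE_max = 716.13 * 0.19
TE_max = 136.1 kN

136.1


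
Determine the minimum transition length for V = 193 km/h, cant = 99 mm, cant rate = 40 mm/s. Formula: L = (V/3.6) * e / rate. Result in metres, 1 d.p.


Convert speed: V = 193 / 3.6 = 53.6111 m/s
L = 53.6111 * 99 / 40
L = 5307.5 / 40
L = 132.7 m

132.7


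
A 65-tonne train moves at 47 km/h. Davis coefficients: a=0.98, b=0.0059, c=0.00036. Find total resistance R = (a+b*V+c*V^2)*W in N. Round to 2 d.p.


b*V = 0.0059 * 47 = 0.2773
c*V^2 = 0.00036 * 2209 = 0.79524
R_per_t = 0.98 + 0.2773 + 0.79524 = 2.05254 N/t
R_total = 2.05254 * 65 = 133.42 N

133.42


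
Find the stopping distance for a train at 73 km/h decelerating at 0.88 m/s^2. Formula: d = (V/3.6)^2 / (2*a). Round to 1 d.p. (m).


Convert speed: V = 73 / 3.6 = 20.2778 m/s
V^2 = 411.1883
d = 411.1883 / (2 * 0.88)
d = 411.1883 / 1.76
d = 233.6 m

233.6


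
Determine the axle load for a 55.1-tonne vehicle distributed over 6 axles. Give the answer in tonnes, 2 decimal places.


Load per axle = total weight / number of axles
Load = 55.1 / 6
Load = 9.18 tonnes

9.18


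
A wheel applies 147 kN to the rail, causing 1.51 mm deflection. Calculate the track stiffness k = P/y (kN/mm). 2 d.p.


Track stiffness k = P / y
k = 147 / 1.51
k = 97.35 kN/mm

97.35


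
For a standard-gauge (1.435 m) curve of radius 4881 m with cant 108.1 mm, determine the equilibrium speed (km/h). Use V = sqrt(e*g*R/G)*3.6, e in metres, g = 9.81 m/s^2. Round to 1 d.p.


Convert cant: e = 108.1 mm = 0.1081 m
V_ms = sqrt(0.1081 * 9.81 * 4881 / 1.435)
V_ms = sqrt(3607.045394) = 60.0587 m/s
V = 60.0587 * 3.6 = 216.2 km/h

216.2


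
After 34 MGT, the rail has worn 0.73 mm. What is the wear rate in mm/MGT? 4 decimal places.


Wear rate = total wear / cumulative tonnage
Rate = 0.73 / 34
Rate = 0.0215 mm/MGT

0.0215


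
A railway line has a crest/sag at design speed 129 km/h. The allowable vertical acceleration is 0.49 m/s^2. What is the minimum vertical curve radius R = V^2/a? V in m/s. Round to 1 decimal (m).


Convert speed: V = 129 / 3.6 = 35.8333 m/s
V^2 = 1284.0278 m^2/s^2
R_v = 1284.0278 / 0.49
R_v = 2620.5 m

2620.5


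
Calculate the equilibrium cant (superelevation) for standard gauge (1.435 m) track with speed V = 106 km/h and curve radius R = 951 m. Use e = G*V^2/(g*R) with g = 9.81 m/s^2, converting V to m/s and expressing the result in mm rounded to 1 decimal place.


Convert speed: V = 106 / 3.6 = 29.4444 m/s
Apply formula: e = 1.435 * 29.4444^2 / (9.81 * 951)
e = 1.435 * 866.9753 / 9329.31
e = 0.133355 m = 133.4 mm

133.4


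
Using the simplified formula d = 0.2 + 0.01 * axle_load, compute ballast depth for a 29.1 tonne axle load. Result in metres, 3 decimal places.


d = 0.2 + 0.01 * 29.1
d = 0.2 + 0.291
d = 0.491 m

0.491


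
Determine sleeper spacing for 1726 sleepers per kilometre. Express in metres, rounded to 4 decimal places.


Spacing = 1000 m / number of sleepers
Spacing = 1000 / 1726
Spacing = 0.5794 m

0.5794


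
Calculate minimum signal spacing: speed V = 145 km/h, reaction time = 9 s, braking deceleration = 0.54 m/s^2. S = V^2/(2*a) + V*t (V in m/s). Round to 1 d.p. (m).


V = 145 / 3.6 = 40.2778 m/s
Braking distance = 40.2778^2 / (2*0.54) = 1502.1291 m
Sighting distance = 40.2778 * 9 = 362.5 m
S = 1502.1291 + 362.5 = 1864.6 m

1864.6


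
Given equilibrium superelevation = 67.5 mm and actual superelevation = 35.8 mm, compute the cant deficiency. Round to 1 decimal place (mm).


Cant deficiency = equilibrium cant - actual cant
CD = 67.5 - 35.8
CD = 31.7 mm

31.7


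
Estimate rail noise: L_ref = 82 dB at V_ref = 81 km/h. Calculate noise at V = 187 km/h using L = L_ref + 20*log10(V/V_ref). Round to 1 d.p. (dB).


V/V_ref = 187 / 81 = 2.308642
log10(2.308642) = 0.363357
20 * 0.363357 = 7.2671
L = 82 + 7.2671 = 89.3 dB

89.3


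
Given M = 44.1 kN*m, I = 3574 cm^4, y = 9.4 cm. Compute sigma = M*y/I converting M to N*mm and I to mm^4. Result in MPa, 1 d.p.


Convert units:
M = 44.1 kN*m = 44100000 N*mm
y = 9.4 cm = 94 mm
I = 3574 cm^4 = 35740000 mm^4
sigma = 44100000 * 94 / 35740000
sigma = 116.0 MPa

116.0


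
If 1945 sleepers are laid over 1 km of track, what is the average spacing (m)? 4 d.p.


Spacing = 1000 m / number of sleepers
Spacing = 1000 / 1945
Spacing = 0.5141 m

0.5141


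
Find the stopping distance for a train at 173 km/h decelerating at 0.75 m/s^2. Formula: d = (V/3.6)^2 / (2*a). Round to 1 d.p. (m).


Convert speed: V = 173 / 3.6 = 48.0556 m/s
V^2 = 2309.3364
d = 2309.3364 / (2 * 0.75)
d = 2309.3364 / 1.5
d = 1539.6 m

1539.6


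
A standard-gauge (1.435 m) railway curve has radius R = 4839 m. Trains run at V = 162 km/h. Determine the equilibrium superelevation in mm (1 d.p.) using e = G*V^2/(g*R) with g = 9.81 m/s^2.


Convert speed: V = 162 / 3.6 = 45.0 m/s
Apply formula: e = 1.435 * 45.0^2 / (9.81 * 4839)
e = 1.435 * 2025.0 / 47470.59
e = 0.061214 m = 61.2 mm

61.2


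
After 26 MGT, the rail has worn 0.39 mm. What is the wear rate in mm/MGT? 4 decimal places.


Wear rate = total wear / cumulative tonnage
Rate = 0.39 / 26
Rate = 0.0150 mm/MGT

0.0150


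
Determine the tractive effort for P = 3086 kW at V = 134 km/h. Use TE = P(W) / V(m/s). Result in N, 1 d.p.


Convert: P = 3086 kW = 3086000 W
V = 134 / 3.6 = 37.2222 m/s
TE = 3086000 / 37.2222
TE = 82907.5 N

82907.5


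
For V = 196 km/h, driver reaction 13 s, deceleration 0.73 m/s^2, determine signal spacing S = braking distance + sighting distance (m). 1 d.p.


V = 196 / 3.6 = 54.4444 m/s
Braking distance = 54.4444^2 / (2*0.73) = 2030.2723 m
Sighting distance = 54.4444 * 13 = 707.7778 m
S = 2030.2723 + 707.7778 = 2738.1 m

2738.1


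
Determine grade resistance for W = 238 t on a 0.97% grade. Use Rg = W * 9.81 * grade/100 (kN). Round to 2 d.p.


Rg = W * 9.81 * grade / 100
Rg = 238 * 9.81 * 0.97 / 100
Rg = 2334.78 * 0.0097
Rg = 22.65 kN

22.65


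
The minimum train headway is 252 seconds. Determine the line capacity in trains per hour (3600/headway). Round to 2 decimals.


Capacity = 3600 / headway
Capacity = 3600 / 252
Capacity = 14.29 trains/hour

14.29


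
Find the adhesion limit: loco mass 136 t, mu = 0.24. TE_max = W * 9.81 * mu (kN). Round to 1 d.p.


TE_max = W * g * mu
TE_max = 136 * 9.81 * 0.24
TE_max = 1334.16 * 0.24
TE_max = 320.2 kN

320.2


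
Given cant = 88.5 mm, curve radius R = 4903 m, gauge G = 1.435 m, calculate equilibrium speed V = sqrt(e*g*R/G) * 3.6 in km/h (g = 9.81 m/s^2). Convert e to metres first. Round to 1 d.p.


Convert cant: e = 88.5 mm = 0.0885 m
V_ms = sqrt(0.0885 * 9.81 * 4903 / 1.435)
V_ms = sqrt(2966.349167) = 54.4642 m/s
V = 54.4642 * 3.6 = 196.1 km/h

196.1


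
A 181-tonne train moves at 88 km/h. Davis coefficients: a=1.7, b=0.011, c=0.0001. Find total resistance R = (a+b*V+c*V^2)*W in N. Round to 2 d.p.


b*V = 0.011 * 88 = 0.968
c*V^2 = 0.0001 * 7744 = 0.7744
R_per_t = 1.7 + 0.968 + 0.7744 = 3.4424 N/t
R_total = 3.4424 * 181 = 623.07 N

623.07


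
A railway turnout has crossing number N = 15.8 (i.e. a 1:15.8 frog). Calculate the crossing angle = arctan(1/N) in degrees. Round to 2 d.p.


1/N = 1/15.8 = 0.063291
angle = arctan(0.063291) = 0.063207 rad
angle = 0.063207 * 180/pi = 3.62 degrees

3.62


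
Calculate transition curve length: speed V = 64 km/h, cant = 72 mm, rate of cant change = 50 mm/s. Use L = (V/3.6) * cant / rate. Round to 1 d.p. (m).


Convert speed: V = 64 / 3.6 = 17.7778 m/s
L = 17.7778 * 72 / 50
L = 1280.0 / 50
L = 25.6 m

25.6


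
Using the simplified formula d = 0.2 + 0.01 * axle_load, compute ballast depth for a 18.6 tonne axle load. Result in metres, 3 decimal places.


d = 0.2 + 0.01 * 18.6
d = 0.2 + 0.186
d = 0.386 m

0.386


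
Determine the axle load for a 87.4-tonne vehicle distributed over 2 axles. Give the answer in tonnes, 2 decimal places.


Load per axle = total weight / number of axles
Load = 87.4 / 2
Load = 43.70 tonnes

43.70


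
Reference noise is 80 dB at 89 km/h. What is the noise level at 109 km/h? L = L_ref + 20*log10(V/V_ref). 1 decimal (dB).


V/V_ref = 109 / 89 = 1.224719
log10(1.224719) = 0.088036
20 * 0.088036 = 1.7607
L = 80 + 1.7607 = 81.8 dB

81.8


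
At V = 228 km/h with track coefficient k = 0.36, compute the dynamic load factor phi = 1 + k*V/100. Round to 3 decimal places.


phi = 1 + k * V / 100
phi = 1 + 0.36 * 228 / 100
phi = 1 + 0.8208
phi = 1.821

1.821


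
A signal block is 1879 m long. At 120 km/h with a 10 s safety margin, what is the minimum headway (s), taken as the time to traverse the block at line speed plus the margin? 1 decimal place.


V = 120 / 3.6 = 33.3333 m/s
Block traversal time = 1879 / 33.3333 = 56.37 s
Headway = 56.37 + 10
Headway = 66.4 s

66.4


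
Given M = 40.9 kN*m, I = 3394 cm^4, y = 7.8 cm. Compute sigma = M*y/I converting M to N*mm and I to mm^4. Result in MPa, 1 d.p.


Convert units:
M = 40.9 kN*m = 40900000 N*mm
y = 7.8 cm = 78 mm
I = 3394 cm^4 = 33940000 mm^4
sigma = 40900000 * 78 / 33940000
sigma = 94.0 MPa

94.0


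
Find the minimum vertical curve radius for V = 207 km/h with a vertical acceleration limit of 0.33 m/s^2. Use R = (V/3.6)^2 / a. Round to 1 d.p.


Convert speed: V = 207 / 3.6 = 57.5 m/s
V^2 = 3306.25 m^2/s^2
R_v = 3306.25 / 0.33
R_v = 10018.9 m

10018.9


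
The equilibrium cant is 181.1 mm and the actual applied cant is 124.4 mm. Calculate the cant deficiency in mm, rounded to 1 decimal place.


Cant deficiency = equilibrium cant - actual cant
CD = 181.1 - 124.4
CD = 56.7 mm

56.7


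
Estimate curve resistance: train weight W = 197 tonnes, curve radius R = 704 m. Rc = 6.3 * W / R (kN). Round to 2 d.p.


Rc = 6.3 * W / R
Rc = 6.3 * 197 / 704
Rc = 1241.1 / 704
Rc = 1.76 kN

1.76


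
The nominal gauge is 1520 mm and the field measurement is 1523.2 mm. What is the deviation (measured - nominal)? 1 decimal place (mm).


Deviation = measured - nominal
Deviation = 1523.2 - 1520
Deviation = 3.2 mm

3.2


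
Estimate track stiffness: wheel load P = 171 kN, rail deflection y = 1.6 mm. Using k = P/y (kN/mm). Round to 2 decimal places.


Track stiffness k = P / y
k = 171 / 1.6
k = 106.88 kN/mm

106.88


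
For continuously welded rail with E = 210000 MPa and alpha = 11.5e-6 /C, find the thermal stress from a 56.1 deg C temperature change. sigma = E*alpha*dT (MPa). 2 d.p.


sigma = E * alpha * dT
sigma = 210000 * 11.5e-6 * 56.1
sigma = 2.415 * 56.1
sigma = 135.48 MPa

135.48


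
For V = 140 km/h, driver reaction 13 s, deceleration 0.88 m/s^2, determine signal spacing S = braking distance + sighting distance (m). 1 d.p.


V = 140 / 3.6 = 38.8889 m/s
Braking distance = 38.8889^2 / (2*0.88) = 859.2873 m
Sighting distance = 38.8889 * 13 = 505.5556 m
S = 859.2873 + 505.5556 = 1364.8 m

1364.8


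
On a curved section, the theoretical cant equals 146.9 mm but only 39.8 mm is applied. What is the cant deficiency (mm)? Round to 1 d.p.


Cant deficiency = equilibrium cant - actual cant
CD = 146.9 - 39.8
CD = 107.1 mm

107.1


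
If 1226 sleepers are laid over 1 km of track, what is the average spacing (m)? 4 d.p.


Spacing = 1000 m / number of sleepers
Spacing = 1000 / 1226
Spacing = 0.8157 m

0.8157


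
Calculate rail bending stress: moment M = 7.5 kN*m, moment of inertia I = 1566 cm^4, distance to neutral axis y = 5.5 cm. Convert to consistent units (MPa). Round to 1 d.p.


Convert units:
M = 7.5 kN*m = 7500000 N*mm
y = 5.5 cm = 55 mm
I = 1566 cm^4 = 15660000 mm^4
sigma = 7500000 * 55 / 15660000
sigma = 26.3 MPa

26.3


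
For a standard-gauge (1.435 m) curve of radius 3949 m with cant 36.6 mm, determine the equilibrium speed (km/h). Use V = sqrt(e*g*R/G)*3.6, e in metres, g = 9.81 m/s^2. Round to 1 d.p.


Convert cant: e = 36.6 mm = 0.0366 m
V_ms = sqrt(0.0366 * 9.81 * 3949 / 1.435)
V_ms = sqrt(988.064567) = 31.4335 m/s
V = 31.4335 * 3.6 = 113.2 km/h

113.2


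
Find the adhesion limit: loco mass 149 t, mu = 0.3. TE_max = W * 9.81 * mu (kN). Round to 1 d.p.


TE_max = W * g * mu
TE_max = 149 * 9.81 * 0.3
TE_max = 1461.69 * 0.3
TE_max = 438.5 kN

438.5


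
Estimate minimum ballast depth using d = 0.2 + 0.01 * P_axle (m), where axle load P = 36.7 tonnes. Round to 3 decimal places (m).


d = 0.2 + 0.01 * 36.7
d = 0.2 + 0.367
d = 0.567 m

0.567


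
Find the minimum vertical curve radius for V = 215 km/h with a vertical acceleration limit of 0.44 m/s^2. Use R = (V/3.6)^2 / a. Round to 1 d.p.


Convert speed: V = 215 / 3.6 = 59.7222 m/s
V^2 = 3566.7438 m^2/s^2
R_v = 3566.7438 / 0.44
R_v = 8106.2 m

8106.2


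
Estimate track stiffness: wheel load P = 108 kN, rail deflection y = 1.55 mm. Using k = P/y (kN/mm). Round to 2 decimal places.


Track stiffness k = P / y
k = 108 / 1.55
k = 69.68 kN/mm

69.68


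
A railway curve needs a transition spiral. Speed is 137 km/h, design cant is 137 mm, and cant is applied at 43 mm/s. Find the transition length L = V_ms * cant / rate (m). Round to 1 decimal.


Convert speed: V = 137 / 3.6 = 38.0556 m/s
L = 38.0556 * 137 / 43
L = 5213.6111 / 43
L = 121.2 m

121.2


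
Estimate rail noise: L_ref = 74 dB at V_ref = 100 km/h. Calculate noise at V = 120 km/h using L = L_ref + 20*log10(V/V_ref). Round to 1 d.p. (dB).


V/V_ref = 120 / 100 = 1.2
log10(1.2) = 0.079181
20 * 0.079181 = 1.5836
L = 74 + 1.5836 = 75.6 dB

75.6


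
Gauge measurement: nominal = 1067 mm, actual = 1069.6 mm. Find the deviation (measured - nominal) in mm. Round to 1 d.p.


Deviation = measured - nominal
Deviation = 1069.6 - 1067
Deviation = 2.6 mm

2.6


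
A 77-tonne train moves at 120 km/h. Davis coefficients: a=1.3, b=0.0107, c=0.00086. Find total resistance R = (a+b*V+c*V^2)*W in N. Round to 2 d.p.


b*V = 0.0107 * 120 = 1.284
c*V^2 = 0.00086 * 14400 = 12.384
R_per_t = 1.3 + 1.284 + 12.384 = 14.968 N/t
R_total = 14.968 * 77 = 1152.54 N

1152.54


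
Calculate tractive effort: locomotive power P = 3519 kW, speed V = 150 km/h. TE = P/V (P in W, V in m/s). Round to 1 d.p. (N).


Convert: P = 3519 kW = 3519000 W
V = 150 / 3.6 = 41.6667 m/s
TE = 3519000 / 41.6667
TE = 84456.0 N

84456.0


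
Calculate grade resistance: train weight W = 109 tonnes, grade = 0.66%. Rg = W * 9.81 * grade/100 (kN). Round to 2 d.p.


Rg = W * 9.81 * grade / 100
Rg = 109 * 9.81 * 0.66 / 100
Rg = 1069.29 * 0.0066
Rg = 7.06 kN

7.06


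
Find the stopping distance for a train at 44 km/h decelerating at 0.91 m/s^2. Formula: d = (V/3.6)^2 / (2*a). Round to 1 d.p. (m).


Convert speed: V = 44 / 3.6 = 12.2222 m/s
V^2 = 149.3827
d = 149.3827 / (2 * 0.91)
d = 149.3827 / 1.82
d = 82.1 m

82.1


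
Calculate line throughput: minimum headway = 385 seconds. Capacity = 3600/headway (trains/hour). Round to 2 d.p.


Capacity = 3600 / headway
Capacity = 3600 / 385
Capacity = 9.35 trains/hour

9.35


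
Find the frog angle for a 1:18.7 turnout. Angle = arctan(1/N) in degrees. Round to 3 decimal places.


1/N = 1/18.7 = 0.053476
angle = arctan(0.053476) = 0.053425 rad
angle = 0.053425 * 180/pi = 3.061 degrees

3.061


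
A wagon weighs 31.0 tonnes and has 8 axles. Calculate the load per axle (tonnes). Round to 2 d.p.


Load per axle = total weight / number of axles
Load = 31.0 / 8
Load = 3.88 tonnes

3.88


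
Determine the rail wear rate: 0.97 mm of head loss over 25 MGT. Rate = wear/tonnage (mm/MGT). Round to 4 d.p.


Wear rate = total wear / cumulative tonnage
Rate = 0.97 / 25
Rate = 0.0388 mm/MGT

0.0388


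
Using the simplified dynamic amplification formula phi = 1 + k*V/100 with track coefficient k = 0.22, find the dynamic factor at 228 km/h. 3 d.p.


phi = 1 + k * V / 100
phi = 1 + 0.22 * 228 / 100
phi = 1 + 0.5016
phi = 1.502

1.502


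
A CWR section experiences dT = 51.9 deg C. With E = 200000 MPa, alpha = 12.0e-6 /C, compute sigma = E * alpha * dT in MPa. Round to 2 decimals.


sigma = E * alpha * dT
sigma = 200000 * 12.0e-6 * 51.9
sigma = 2.4 * 51.9
sigma = 124.56 MPa

124.56


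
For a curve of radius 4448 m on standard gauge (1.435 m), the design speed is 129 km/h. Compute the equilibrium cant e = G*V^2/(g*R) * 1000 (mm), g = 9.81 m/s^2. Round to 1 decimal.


Convert speed: V = 129 / 3.6 = 35.8333 m/s
Apply formula: e = 1.435 * 35.8333^2 / (9.81 * 4448)
e = 1.435 * 1284.0278 / 43634.88
e = 0.042227 m = 42.2 mm

42.2


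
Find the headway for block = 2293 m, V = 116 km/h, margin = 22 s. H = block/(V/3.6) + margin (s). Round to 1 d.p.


V = 116 / 3.6 = 32.2222 m/s
Block traversal time = 2293 / 32.2222 = 71.1621 s
Headway = 71.1621 + 22
Headway = 93.2 s

93.2


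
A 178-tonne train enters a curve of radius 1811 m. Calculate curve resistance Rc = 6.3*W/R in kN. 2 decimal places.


Rc = 6.3 * W / R
Rc = 6.3 * 178 / 1811
Rc = 1121.4 / 1811
Rc = 0.62 kN

0.62


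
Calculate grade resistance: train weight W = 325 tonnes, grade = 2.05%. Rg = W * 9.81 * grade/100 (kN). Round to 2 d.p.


Rg = W * 9.81 * grade / 100
Rg = 325 * 9.81 * 2.05 / 100
Rg = 3188.25 * 0.0205
Rg = 65.36 kN

65.36


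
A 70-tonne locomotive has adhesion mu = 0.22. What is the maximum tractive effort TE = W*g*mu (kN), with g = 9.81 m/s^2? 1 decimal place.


TE_max = W * g * mu
TE_max = 70 * 9.81 * 0.22
TE_max = 686.7 * 0.22
TE_max = 151.1 kN

151.1


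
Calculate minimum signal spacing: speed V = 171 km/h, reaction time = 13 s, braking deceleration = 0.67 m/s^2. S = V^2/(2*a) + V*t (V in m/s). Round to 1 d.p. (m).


V = 171 / 3.6 = 47.5 m/s
Braking distance = 47.5^2 / (2*0.67) = 1683.7687 m
Sighting distance = 47.5 * 13 = 617.5 m
S = 1683.7687 + 617.5 = 2301.3 m

2301.3


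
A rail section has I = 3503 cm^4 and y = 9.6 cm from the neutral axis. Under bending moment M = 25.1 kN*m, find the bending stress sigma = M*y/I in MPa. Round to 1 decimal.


Convert units:
M = 25.1 kN*m = 25100000 N*mm
y = 9.6 cm = 96 mm
I = 3503 cm^4 = 35030000 mm^4
sigma = 25100000 * 96 / 35030000
sigma = 68.8 MPa

68.8


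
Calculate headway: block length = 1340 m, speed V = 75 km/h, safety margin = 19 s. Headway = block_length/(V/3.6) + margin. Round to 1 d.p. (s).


V = 75 / 3.6 = 20.8333 m/s
Block traversal time = 1340 / 20.8333 = 64.32 s
Headway = 64.32 + 19
Headway = 83.3 s

83.3


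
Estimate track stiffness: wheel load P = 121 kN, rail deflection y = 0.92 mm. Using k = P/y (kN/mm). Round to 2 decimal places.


Track stiffness k = P / y
k = 121 / 0.92
k = 131.52 kN/mm

131.52


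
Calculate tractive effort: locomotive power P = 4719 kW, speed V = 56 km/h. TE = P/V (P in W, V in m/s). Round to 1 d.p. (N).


Convert: P = 4719 kW = 4719000 W
V = 56 / 3.6 = 15.5556 m/s
TE = 4719000 / 15.5556
TE = 303364.3 N

303364.3


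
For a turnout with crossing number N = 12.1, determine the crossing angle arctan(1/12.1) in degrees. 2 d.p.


1/N = 1/12.1 = 0.082645
angle = arctan(0.082645) = 0.082457 rad
angle = 0.082457 * 180/pi = 4.72 degrees

4.72


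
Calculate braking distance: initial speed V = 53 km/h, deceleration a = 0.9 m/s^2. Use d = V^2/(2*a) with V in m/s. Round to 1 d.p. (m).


Convert speed: V = 53 / 3.6 = 14.7222 m/s
V^2 = 216.7438
d = 216.7438 / (2 * 0.9)
d = 216.7438 / 1.8
d = 120.4 m

120.4


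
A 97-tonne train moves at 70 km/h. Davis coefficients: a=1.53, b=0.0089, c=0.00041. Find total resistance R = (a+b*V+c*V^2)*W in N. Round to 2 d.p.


b*V = 0.0089 * 70 = 0.623
c*V^2 = 0.00041 * 4900 = 2.009
R_per_t = 1.53 + 0.623 + 2.009 = 4.162 N/t
R_total = 4.162 * 97 = 403.71 N

403.71


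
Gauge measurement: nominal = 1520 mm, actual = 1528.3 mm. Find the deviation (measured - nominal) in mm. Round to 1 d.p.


Deviation = measured - nominal
Deviation = 1528.3 - 1520
Deviation = 8.3 mm

8.3


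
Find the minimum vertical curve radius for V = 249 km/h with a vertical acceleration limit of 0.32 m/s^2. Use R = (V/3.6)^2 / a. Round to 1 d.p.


Convert speed: V = 249 / 3.6 = 69.1667 m/s
V^2 = 4784.0278 m^2/s^2
R_v = 4784.0278 / 0.32
R_v = 14950.1 m

14950.1


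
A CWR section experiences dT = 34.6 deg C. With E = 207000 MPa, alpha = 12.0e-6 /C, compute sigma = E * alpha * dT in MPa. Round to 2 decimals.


sigma = E * alpha * dT
sigma = 207000 * 12.0e-6 * 34.6
sigma = 2.484 * 34.6
sigma = 85.95 MPa

85.95


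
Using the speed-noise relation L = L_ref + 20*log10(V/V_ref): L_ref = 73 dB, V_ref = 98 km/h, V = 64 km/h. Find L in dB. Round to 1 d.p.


V/V_ref = 64 / 98 = 0.653061
log10(0.653061) = -0.185046
20 * -0.185046 = -3.7009
L = 73 + -3.7009 = 69.3 dB

69.3


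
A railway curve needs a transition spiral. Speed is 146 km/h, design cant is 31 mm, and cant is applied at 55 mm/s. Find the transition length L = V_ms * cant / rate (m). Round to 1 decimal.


Convert speed: V = 146 / 3.6 = 40.5556 m/s
L = 40.5556 * 31 / 55
L = 1257.2222 / 55
L = 22.9 m

22.9


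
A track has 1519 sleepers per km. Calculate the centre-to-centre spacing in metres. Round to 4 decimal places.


Spacing = 1000 m / number of sleepers
Spacing = 1000 / 1519
Spacing = 0.6583 m

0.6583


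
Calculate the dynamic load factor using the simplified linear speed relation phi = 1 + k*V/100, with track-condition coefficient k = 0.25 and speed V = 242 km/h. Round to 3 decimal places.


phi = 1 + k * V / 100
phi = 1 + 0.25 * 242 / 100
phi = 1 + 0.605
phi = 1.605

1.605


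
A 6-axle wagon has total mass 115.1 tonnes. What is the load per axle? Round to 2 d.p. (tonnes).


Load per axle = total weight / number of axles
Load = 115.1 / 6
Load = 19.18 tonnes

19.18


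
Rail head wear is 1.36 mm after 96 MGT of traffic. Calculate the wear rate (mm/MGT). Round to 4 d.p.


Wear rate = total wear / cumulative tonnage
Rate = 1.36 / 96
Rate = 0.0142 mm/MGT

0.0142


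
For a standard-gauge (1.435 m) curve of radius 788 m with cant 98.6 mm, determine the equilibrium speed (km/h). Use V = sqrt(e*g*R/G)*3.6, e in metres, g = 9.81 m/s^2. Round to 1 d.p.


Convert cant: e = 98.6 mm = 0.0986 m
V_ms = sqrt(0.0986 * 9.81 * 788 / 1.435)
V_ms = sqrt(531.153734) = 23.0468 m/s
V = 23.0468 * 3.6 = 83.0 km/h

83.0


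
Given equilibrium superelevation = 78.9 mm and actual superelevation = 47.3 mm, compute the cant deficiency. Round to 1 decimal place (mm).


Cant deficiency = equilibrium cant - actual cant
CD = 78.9 - 47.3
CD = 31.6 mm

31.6


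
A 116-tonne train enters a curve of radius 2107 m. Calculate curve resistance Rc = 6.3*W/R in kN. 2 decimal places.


Rc = 6.3 * W / R
Rc = 6.3 * 116 / 2107
Rc = 730.8 / 2107
Rc = 0.35 kN

0.35


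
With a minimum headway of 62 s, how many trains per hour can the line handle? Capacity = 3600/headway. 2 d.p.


Capacity = 3600 / headway
Capacity = 3600 / 62
Capacity = 58.06 trains/hour

58.06


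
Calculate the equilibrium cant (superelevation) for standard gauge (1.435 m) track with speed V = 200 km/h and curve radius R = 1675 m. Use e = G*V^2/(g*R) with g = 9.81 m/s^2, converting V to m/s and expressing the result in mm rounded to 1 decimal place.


Convert speed: V = 200 / 3.6 = 55.5556 m/s
Apply formula: e = 1.435 * 55.5556^2 / (9.81 * 1675)
e = 1.435 * 3086.4198 / 16431.75
e = 0.26954 m = 269.5 mm

269.5


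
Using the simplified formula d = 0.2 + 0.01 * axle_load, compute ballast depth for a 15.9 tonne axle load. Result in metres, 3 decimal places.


d = 0.2 + 0.01 * 15.9
d = 0.2 + 0.159
d = 0.359 m

0.359


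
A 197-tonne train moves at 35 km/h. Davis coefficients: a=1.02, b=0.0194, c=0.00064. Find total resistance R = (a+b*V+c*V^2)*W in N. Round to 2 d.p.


b*V = 0.0194 * 35 = 0.679
c*V^2 = 0.00064 * 1225 = 0.784
R_per_t = 1.02 + 0.679 + 0.784 = 2.483 N/t
R_total = 2.483 * 197 = 489.15 N

489.15


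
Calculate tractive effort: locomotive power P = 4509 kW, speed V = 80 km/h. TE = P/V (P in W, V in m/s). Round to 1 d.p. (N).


Convert: P = 4509 kW = 4509000 W
V = 80 / 3.6 = 22.2222 m/s
TE = 4509000 / 22.2222
TE = 202905.0 N

202905.0


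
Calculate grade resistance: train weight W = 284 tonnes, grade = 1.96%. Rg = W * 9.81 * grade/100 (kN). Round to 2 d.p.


Rg = W * 9.81 * grade / 100
Rg = 284 * 9.81 * 1.96 / 100
Rg = 2786.04 * 0.0196
Rg = 54.61 kN

54.61


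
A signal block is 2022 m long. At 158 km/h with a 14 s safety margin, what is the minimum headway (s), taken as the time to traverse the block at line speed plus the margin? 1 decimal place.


V = 158 / 3.6 = 43.8889 m/s
Block traversal time = 2022 / 43.8889 = 46.0709 s
Headway = 46.0709 + 14
Headway = 60.1 s

60.1


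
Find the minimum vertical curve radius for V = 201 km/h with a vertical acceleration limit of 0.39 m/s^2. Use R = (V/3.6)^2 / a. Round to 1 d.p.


Convert speed: V = 201 / 3.6 = 55.8333 m/s
V^2 = 3117.3611 m^2/s^2
R_v = 3117.3611 / 0.39
R_v = 7993.2 m

7993.2


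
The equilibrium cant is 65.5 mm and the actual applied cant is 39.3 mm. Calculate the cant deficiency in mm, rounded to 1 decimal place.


Cant deficiency = equilibrium cant - actual cant
CD = 65.5 - 39.3
CD = 26.2 mm

26.2


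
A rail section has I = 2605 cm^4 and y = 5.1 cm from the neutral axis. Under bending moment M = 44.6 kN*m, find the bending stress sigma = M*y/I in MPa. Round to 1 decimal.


Convert units:
M = 44.6 kN*m = 44600000 N*mm
y = 5.1 cm = 51 mm
I = 2605 cm^4 = 26050000 mm^4
sigma = 44600000 * 51 / 26050000
sigma = 87.3 MPa

87.3


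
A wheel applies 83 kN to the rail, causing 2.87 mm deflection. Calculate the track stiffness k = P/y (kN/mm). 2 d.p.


Track stiffness k = P / y
k = 83 / 2.87
k = 28.92 kN/mm

28.92


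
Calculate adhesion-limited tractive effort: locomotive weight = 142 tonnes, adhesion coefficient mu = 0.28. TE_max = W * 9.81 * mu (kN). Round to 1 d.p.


TE_max = W * g * mu
TE_max = 142 * 9.81 * 0.28
TE_max = 1393.02 * 0.28
TE_max = 390.0 kN

390.0


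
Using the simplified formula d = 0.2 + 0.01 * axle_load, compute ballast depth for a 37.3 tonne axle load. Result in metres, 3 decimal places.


d = 0.2 + 0.01 * 37.3
d = 0.2 + 0.373
d = 0.573 m

0.573


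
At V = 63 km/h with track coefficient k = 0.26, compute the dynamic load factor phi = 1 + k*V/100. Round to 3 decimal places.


phi = 1 + k * V / 100
phi = 1 + 0.26 * 63 / 100
phi = 1 + 0.1638
phi = 1.164

1.164


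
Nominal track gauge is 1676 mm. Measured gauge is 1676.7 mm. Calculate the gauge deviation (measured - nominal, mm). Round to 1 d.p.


Deviation = measured - nominal
Deviation = 1676.7 - 1676
Deviation = 0.7 mm

0.7


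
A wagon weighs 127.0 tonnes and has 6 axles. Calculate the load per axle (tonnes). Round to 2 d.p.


Load per axle = total weight / number of axles
Load = 127.0 / 6
Load = 21.17 tonnes

21.17


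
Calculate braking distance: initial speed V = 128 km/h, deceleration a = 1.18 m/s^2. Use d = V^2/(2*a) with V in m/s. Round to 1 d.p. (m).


Convert speed: V = 128 / 3.6 = 35.5556 m/s
V^2 = 1264.1975
d = 1264.1975 / (2 * 1.18)
d = 1264.1975 / 2.36
d = 535.7 m

535.7


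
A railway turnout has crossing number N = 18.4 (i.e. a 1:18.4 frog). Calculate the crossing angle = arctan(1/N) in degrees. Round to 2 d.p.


1/N = 1/18.4 = 0.054348
angle = arctan(0.054348) = 0.054294 rad
angle = 0.054294 * 180/pi = 3.11 degrees

3.11


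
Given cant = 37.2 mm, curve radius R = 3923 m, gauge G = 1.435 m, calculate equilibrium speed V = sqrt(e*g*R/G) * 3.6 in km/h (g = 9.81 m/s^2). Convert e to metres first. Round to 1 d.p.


Convert cant: e = 37.2 mm = 0.0372 m
V_ms = sqrt(0.0372 * 9.81 * 3923 / 1.435)
V_ms = sqrt(997.650339) = 31.5856 m/s
V = 31.5856 * 3.6 = 113.7 km/h

113.7


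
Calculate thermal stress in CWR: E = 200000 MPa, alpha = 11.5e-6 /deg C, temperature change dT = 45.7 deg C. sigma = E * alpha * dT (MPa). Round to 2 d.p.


sigma = E * alpha * dT
sigma = 200000 * 11.5e-6 * 45.7
sigma = 2.3 * 45.7
sigma = 105.11 MPa

105.11


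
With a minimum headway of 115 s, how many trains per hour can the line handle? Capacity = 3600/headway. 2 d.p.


Capacity = 3600 / headway
Capacity = 3600 / 115
Capacity = 31.30 trains/hour

31.30


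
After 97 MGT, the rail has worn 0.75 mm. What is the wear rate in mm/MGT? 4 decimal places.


Wear rate = total wear / cumulative tonnage
Rate = 0.75 / 97
Rate = 0.0077 mm/MGT

0.0077


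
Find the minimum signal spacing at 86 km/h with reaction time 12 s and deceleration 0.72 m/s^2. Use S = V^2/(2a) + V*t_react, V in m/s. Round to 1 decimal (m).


V = 86 / 3.6 = 23.8889 m/s
Braking distance = 23.8889^2 / (2*0.72) = 396.3049 m
Sighting distance = 23.8889 * 12 = 286.6667 m
S = 396.3049 + 286.6667 = 683.0 m

683.0


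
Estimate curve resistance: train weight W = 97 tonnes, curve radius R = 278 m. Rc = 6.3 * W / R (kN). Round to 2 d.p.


Rc = 6.3 * W / R
Rc = 6.3 * 97 / 278
Rc = 611.1 / 278
Rc = 2.20 kN

2.20


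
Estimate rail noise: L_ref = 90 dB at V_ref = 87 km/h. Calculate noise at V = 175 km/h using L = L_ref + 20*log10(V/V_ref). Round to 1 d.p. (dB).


V/V_ref = 175 / 87 = 2.011494
log10(2.011494) = 0.303519
20 * 0.303519 = 6.0704
L = 90 + 6.0704 = 96.1 dB

96.1


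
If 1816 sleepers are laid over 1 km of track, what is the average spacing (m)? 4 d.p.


Spacing = 1000 m / number of sleepers
Spacing = 1000 / 1816
Spacing = 0.5507 m

0.5507


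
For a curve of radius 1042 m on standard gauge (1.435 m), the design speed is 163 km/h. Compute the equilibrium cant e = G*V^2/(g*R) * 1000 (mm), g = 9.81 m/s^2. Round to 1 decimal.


Convert speed: V = 163 / 3.6 = 45.2778 m/s
Apply formula: e = 1.435 * 45.2778^2 / (9.81 * 1042)
e = 1.435 * 2050.0772 / 10222.02
e = 0.287796 m = 287.8 mm

287.8


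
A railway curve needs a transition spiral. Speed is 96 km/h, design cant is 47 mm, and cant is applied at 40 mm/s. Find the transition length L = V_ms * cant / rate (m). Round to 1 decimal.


Convert speed: V = 96 / 3.6 = 26.6667 m/s
L = 26.6667 * 47 / 40
L = 1253.3333 / 40
L = 31.3 m

31.3


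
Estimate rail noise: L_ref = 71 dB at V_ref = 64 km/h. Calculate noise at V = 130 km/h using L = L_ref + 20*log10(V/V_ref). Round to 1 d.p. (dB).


V/V_ref = 130 / 64 = 2.03125
log10(2.03125) = 0.307763
20 * 0.307763 = 6.1553
L = 71 + 6.1553 = 77.2 dB

77.2


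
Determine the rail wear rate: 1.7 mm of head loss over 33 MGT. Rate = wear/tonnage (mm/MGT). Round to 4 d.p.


Wear rate = total wear / cumulative tonnage
Rate = 1.7 / 33
Rate = 0.0515 mm/MGT

0.0515


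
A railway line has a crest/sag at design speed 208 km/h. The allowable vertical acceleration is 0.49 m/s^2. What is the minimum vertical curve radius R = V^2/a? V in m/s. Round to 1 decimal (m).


Convert speed: V = 208 / 3.6 = 57.7778 m/s
V^2 = 3338.2716 m^2/s^2
R_v = 3338.2716 / 0.49
R_v = 6812.8 m

6812.8


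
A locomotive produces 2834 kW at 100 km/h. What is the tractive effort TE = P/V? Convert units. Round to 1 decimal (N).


Convert: P = 2834 kW = 2834000 W
V = 100 / 3.6 = 27.7778 m/s
TE = 2834000 / 27.7778
TE = 102024.0 N

102024.0


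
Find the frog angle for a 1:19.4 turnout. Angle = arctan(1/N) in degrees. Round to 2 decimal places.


1/N = 1/19.4 = 0.051546
angle = arctan(0.051546) = 0.051501 rad
angle = 0.051501 * 180/pi = 2.95 degrees

2.95


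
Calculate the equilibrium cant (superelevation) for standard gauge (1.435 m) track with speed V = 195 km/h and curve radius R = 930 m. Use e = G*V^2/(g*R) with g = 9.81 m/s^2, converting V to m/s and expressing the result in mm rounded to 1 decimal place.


Convert speed: V = 195 / 3.6 = 54.1667 m/s
Apply formula: e = 1.435 * 54.1667^2 / (9.81 * 930)
e = 1.435 * 2934.0278 / 9123.3
e = 0.461492 m = 461.5 mm

461.5
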